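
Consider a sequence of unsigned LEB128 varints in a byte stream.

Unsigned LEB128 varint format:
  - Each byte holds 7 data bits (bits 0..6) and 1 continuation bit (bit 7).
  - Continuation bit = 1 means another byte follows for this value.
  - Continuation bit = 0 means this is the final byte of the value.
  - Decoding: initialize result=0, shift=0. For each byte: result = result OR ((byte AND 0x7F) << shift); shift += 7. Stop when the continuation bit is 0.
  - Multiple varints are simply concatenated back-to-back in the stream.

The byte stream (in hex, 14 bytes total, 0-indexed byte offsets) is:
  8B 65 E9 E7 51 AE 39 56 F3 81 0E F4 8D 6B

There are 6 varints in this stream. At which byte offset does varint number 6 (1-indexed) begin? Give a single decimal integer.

  byte[0]=0x8B cont=1 payload=0x0B=11: acc |= 11<<0 -> acc=11 shift=7
  byte[1]=0x65 cont=0 payload=0x65=101: acc |= 101<<7 -> acc=12939 shift=14 [end]
Varint 1: bytes[0:2] = 8B 65 -> value 12939 (2 byte(s))
  byte[2]=0xE9 cont=1 payload=0x69=105: acc |= 105<<0 -> acc=105 shift=7
  byte[3]=0xE7 cont=1 payload=0x67=103: acc |= 103<<7 -> acc=13289 shift=14
  byte[4]=0x51 cont=0 payload=0x51=81: acc |= 81<<14 -> acc=1340393 shift=21 [end]
Varint 2: bytes[2:5] = E9 E7 51 -> value 1340393 (3 byte(s))
  byte[5]=0xAE cont=1 payload=0x2E=46: acc |= 46<<0 -> acc=46 shift=7
  byte[6]=0x39 cont=0 payload=0x39=57: acc |= 57<<7 -> acc=7342 shift=14 [end]
Varint 3: bytes[5:7] = AE 39 -> value 7342 (2 byte(s))
  byte[7]=0x56 cont=0 payload=0x56=86: acc |= 86<<0 -> acc=86 shift=7 [end]
Varint 4: bytes[7:8] = 56 -> value 86 (1 byte(s))
  byte[8]=0xF3 cont=1 payload=0x73=115: acc |= 115<<0 -> acc=115 shift=7
  byte[9]=0x81 cont=1 payload=0x01=1: acc |= 1<<7 -> acc=243 shift=14
  byte[10]=0x0E cont=0 payload=0x0E=14: acc |= 14<<14 -> acc=229619 shift=21 [end]
Varint 5: bytes[8:11] = F3 81 0E -> value 229619 (3 byte(s))
  byte[11]=0xF4 cont=1 payload=0x74=116: acc |= 116<<0 -> acc=116 shift=7
  byte[12]=0x8D cont=1 payload=0x0D=13: acc |= 13<<7 -> acc=1780 shift=14
  byte[13]=0x6B cont=0 payload=0x6B=107: acc |= 107<<14 -> acc=1754868 shift=21 [end]
Varint 6: bytes[11:14] = F4 8D 6B -> value 1754868 (3 byte(s))

Answer: 11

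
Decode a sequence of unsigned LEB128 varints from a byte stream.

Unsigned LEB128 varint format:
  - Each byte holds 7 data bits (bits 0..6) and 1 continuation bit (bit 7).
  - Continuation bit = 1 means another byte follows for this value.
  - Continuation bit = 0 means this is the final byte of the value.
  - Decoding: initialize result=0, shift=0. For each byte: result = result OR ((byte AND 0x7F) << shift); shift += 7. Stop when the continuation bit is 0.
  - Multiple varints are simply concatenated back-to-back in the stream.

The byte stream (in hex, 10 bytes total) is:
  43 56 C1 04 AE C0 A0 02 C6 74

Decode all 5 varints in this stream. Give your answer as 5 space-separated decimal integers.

  byte[0]=0x43 cont=0 payload=0x43=67: acc |= 67<<0 -> acc=67 shift=7 [end]
Varint 1: bytes[0:1] = 43 -> value 67 (1 byte(s))
  byte[1]=0x56 cont=0 payload=0x56=86: acc |= 86<<0 -> acc=86 shift=7 [end]
Varint 2: bytes[1:2] = 56 -> value 86 (1 byte(s))
  byte[2]=0xC1 cont=1 payload=0x41=65: acc |= 65<<0 -> acc=65 shift=7
  byte[3]=0x04 cont=0 payload=0x04=4: acc |= 4<<7 -> acc=577 shift=14 [end]
Varint 3: bytes[2:4] = C1 04 -> value 577 (2 byte(s))
  byte[4]=0xAE cont=1 payload=0x2E=46: acc |= 46<<0 -> acc=46 shift=7
  byte[5]=0xC0 cont=1 payload=0x40=64: acc |= 64<<7 -> acc=8238 shift=14
  byte[6]=0xA0 cont=1 payload=0x20=32: acc |= 32<<14 -> acc=532526 shift=21
  byte[7]=0x02 cont=0 payload=0x02=2: acc |= 2<<21 -> acc=4726830 shift=28 [end]
Varint 4: bytes[4:8] = AE C0 A0 02 -> value 4726830 (4 byte(s))
  byte[8]=0xC6 cont=1 payload=0x46=70: acc |= 70<<0 -> acc=70 shift=7
  byte[9]=0x74 cont=0 payload=0x74=116: acc |= 116<<7 -> acc=14918 shift=14 [end]
Varint 5: bytes[8:10] = C6 74 -> value 14918 (2 byte(s))

Answer: 67 86 577 4726830 14918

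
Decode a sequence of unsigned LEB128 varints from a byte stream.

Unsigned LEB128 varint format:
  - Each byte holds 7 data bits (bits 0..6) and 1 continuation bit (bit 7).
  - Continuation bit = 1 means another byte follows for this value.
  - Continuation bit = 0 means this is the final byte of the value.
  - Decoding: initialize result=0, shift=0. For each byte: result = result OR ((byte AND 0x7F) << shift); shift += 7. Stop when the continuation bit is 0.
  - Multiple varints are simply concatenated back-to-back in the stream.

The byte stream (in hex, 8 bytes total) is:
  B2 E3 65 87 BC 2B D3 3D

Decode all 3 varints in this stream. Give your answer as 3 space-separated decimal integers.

Answer: 1667506 712199 7891

Derivation:
  byte[0]=0xB2 cont=1 payload=0x32=50: acc |= 50<<0 -> acc=50 shift=7
  byte[1]=0xE3 cont=1 payload=0x63=99: acc |= 99<<7 -> acc=12722 shift=14
  byte[2]=0x65 cont=0 payload=0x65=101: acc |= 101<<14 -> acc=1667506 shift=21 [end]
Varint 1: bytes[0:3] = B2 E3 65 -> value 1667506 (3 byte(s))
  byte[3]=0x87 cont=1 payload=0x07=7: acc |= 7<<0 -> acc=7 shift=7
  byte[4]=0xBC cont=1 payload=0x3C=60: acc |= 60<<7 -> acc=7687 shift=14
  byte[5]=0x2B cont=0 payload=0x2B=43: acc |= 43<<14 -> acc=712199 shift=21 [end]
Varint 2: bytes[3:6] = 87 BC 2B -> value 712199 (3 byte(s))
  byte[6]=0xD3 cont=1 payload=0x53=83: acc |= 83<<0 -> acc=83 shift=7
  byte[7]=0x3D cont=0 payload=0x3D=61: acc |= 61<<7 -> acc=7891 shift=14 [end]
Varint 3: bytes[6:8] = D3 3D -> value 7891 (2 byte(s))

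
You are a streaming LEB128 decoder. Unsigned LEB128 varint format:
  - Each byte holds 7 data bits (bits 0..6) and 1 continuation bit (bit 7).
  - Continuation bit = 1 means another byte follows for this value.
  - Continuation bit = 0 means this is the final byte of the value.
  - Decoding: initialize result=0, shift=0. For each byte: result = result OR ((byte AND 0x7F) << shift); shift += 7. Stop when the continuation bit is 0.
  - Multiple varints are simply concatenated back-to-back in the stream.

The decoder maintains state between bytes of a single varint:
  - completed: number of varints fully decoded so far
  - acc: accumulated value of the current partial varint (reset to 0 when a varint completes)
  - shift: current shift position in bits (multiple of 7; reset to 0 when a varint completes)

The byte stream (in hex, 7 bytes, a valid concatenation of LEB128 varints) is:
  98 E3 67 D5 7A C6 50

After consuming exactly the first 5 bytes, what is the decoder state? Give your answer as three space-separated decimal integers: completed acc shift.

byte[0]=0x98 cont=1 payload=0x18: acc |= 24<<0 -> completed=0 acc=24 shift=7
byte[1]=0xE3 cont=1 payload=0x63: acc |= 99<<7 -> completed=0 acc=12696 shift=14
byte[2]=0x67 cont=0 payload=0x67: varint #1 complete (value=1700248); reset -> completed=1 acc=0 shift=0
byte[3]=0xD5 cont=1 payload=0x55: acc |= 85<<0 -> completed=1 acc=85 shift=7
byte[4]=0x7A cont=0 payload=0x7A: varint #2 complete (value=15701); reset -> completed=2 acc=0 shift=0

Answer: 2 0 0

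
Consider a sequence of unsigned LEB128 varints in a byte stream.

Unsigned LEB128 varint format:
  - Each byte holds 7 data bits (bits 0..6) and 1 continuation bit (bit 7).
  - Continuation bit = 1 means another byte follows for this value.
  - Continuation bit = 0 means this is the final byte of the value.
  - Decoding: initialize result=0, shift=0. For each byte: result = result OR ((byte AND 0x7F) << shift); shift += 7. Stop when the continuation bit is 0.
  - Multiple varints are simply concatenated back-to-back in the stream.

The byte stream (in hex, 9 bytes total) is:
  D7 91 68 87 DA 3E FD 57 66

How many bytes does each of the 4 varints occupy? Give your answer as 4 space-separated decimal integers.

Answer: 3 3 2 1

Derivation:
  byte[0]=0xD7 cont=1 payload=0x57=87: acc |= 87<<0 -> acc=87 shift=7
  byte[1]=0x91 cont=1 payload=0x11=17: acc |= 17<<7 -> acc=2263 shift=14
  byte[2]=0x68 cont=0 payload=0x68=104: acc |= 104<<14 -> acc=1706199 shift=21 [end]
Varint 1: bytes[0:3] = D7 91 68 -> value 1706199 (3 byte(s))
  byte[3]=0x87 cont=1 payload=0x07=7: acc |= 7<<0 -> acc=7 shift=7
  byte[4]=0xDA cont=1 payload=0x5A=90: acc |= 90<<7 -> acc=11527 shift=14
  byte[5]=0x3E cont=0 payload=0x3E=62: acc |= 62<<14 -> acc=1027335 shift=21 [end]
Varint 2: bytes[3:6] = 87 DA 3E -> value 1027335 (3 byte(s))
  byte[6]=0xFD cont=1 payload=0x7D=125: acc |= 125<<0 -> acc=125 shift=7
  byte[7]=0x57 cont=0 payload=0x57=87: acc |= 87<<7 -> acc=11261 shift=14 [end]
Varint 3: bytes[6:8] = FD 57 -> value 11261 (2 byte(s))
  byte[8]=0x66 cont=0 payload=0x66=102: acc |= 102<<0 -> acc=102 shift=7 [end]
Varint 4: bytes[8:9] = 66 -> value 102 (1 byte(s))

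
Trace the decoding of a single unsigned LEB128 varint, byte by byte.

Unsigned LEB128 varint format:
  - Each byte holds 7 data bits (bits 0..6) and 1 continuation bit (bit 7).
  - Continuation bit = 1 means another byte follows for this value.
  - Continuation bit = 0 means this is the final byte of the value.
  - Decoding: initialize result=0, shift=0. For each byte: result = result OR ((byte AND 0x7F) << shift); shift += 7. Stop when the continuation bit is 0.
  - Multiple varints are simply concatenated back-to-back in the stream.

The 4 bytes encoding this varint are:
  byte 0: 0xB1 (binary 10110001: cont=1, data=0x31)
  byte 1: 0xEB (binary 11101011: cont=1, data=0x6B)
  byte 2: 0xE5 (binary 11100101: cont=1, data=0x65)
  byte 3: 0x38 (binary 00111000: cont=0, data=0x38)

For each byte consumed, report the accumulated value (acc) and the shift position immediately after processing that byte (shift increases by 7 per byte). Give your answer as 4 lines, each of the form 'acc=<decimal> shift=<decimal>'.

byte 0=0xB1: payload=0x31=49, contrib = 49<<0 = 49; acc -> 49, shift -> 7
byte 1=0xEB: payload=0x6B=107, contrib = 107<<7 = 13696; acc -> 13745, shift -> 14
byte 2=0xE5: payload=0x65=101, contrib = 101<<14 = 1654784; acc -> 1668529, shift -> 21
byte 3=0x38: payload=0x38=56, contrib = 56<<21 = 117440512; acc -> 119109041, shift -> 28

Answer: acc=49 shift=7
acc=13745 shift=14
acc=1668529 shift=21
acc=119109041 shift=28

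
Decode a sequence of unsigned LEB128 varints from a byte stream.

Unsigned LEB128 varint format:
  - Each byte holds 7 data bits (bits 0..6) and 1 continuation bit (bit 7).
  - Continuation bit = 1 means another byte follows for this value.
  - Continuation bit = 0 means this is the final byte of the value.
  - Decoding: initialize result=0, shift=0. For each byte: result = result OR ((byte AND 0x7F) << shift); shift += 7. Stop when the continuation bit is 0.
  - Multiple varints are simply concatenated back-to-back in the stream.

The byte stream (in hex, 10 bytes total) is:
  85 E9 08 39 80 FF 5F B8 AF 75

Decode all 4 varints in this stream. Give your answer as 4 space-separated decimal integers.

Answer: 144517 57 1572736 1923000

Derivation:
  byte[0]=0x85 cont=1 payload=0x05=5: acc |= 5<<0 -> acc=5 shift=7
  byte[1]=0xE9 cont=1 payload=0x69=105: acc |= 105<<7 -> acc=13445 shift=14
  byte[2]=0x08 cont=0 payload=0x08=8: acc |= 8<<14 -> acc=144517 shift=21 [end]
Varint 1: bytes[0:3] = 85 E9 08 -> value 144517 (3 byte(s))
  byte[3]=0x39 cont=0 payload=0x39=57: acc |= 57<<0 -> acc=57 shift=7 [end]
Varint 2: bytes[3:4] = 39 -> value 57 (1 byte(s))
  byte[4]=0x80 cont=1 payload=0x00=0: acc |= 0<<0 -> acc=0 shift=7
  byte[5]=0xFF cont=1 payload=0x7F=127: acc |= 127<<7 -> acc=16256 shift=14
  byte[6]=0x5F cont=0 payload=0x5F=95: acc |= 95<<14 -> acc=1572736 shift=21 [end]
Varint 3: bytes[4:7] = 80 FF 5F -> value 1572736 (3 byte(s))
  byte[7]=0xB8 cont=1 payload=0x38=56: acc |= 56<<0 -> acc=56 shift=7
  byte[8]=0xAF cont=1 payload=0x2F=47: acc |= 47<<7 -> acc=6072 shift=14
  byte[9]=0x75 cont=0 payload=0x75=117: acc |= 117<<14 -> acc=1923000 shift=21 [end]
Varint 4: bytes[7:10] = B8 AF 75 -> value 1923000 (3 byte(s))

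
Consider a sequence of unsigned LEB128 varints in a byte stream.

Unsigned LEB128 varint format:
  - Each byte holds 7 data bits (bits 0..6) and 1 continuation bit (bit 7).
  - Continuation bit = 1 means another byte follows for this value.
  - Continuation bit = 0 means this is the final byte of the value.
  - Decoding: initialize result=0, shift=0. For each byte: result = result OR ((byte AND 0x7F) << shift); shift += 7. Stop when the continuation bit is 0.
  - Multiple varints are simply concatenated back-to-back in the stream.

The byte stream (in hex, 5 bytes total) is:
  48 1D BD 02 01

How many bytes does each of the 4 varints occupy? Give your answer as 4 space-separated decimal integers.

  byte[0]=0x48 cont=0 payload=0x48=72: acc |= 72<<0 -> acc=72 shift=7 [end]
Varint 1: bytes[0:1] = 48 -> value 72 (1 byte(s))
  byte[1]=0x1D cont=0 payload=0x1D=29: acc |= 29<<0 -> acc=29 shift=7 [end]
Varint 2: bytes[1:2] = 1D -> value 29 (1 byte(s))
  byte[2]=0xBD cont=1 payload=0x3D=61: acc |= 61<<0 -> acc=61 shift=7
  byte[3]=0x02 cont=0 payload=0x02=2: acc |= 2<<7 -> acc=317 shift=14 [end]
Varint 3: bytes[2:4] = BD 02 -> value 317 (2 byte(s))
  byte[4]=0x01 cont=0 payload=0x01=1: acc |= 1<<0 -> acc=1 shift=7 [end]
Varint 4: bytes[4:5] = 01 -> value 1 (1 byte(s))

Answer: 1 1 2 1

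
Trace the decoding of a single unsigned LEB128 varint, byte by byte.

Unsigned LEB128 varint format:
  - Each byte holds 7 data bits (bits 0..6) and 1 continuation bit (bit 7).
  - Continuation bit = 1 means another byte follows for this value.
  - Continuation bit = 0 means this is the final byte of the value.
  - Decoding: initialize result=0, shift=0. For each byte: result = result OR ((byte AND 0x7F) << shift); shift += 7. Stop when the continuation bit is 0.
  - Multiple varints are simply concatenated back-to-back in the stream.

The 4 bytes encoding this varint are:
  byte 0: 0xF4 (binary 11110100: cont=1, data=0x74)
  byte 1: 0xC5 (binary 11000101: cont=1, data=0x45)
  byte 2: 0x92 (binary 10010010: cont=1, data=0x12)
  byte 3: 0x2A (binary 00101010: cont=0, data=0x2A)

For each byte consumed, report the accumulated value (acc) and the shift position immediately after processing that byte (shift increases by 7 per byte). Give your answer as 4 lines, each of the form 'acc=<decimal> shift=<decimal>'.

Answer: acc=116 shift=7
acc=8948 shift=14
acc=303860 shift=21
acc=88384244 shift=28

Derivation:
byte 0=0xF4: payload=0x74=116, contrib = 116<<0 = 116; acc -> 116, shift -> 7
byte 1=0xC5: payload=0x45=69, contrib = 69<<7 = 8832; acc -> 8948, shift -> 14
byte 2=0x92: payload=0x12=18, contrib = 18<<14 = 294912; acc -> 303860, shift -> 21
byte 3=0x2A: payload=0x2A=42, contrib = 42<<21 = 88080384; acc -> 88384244, shift -> 28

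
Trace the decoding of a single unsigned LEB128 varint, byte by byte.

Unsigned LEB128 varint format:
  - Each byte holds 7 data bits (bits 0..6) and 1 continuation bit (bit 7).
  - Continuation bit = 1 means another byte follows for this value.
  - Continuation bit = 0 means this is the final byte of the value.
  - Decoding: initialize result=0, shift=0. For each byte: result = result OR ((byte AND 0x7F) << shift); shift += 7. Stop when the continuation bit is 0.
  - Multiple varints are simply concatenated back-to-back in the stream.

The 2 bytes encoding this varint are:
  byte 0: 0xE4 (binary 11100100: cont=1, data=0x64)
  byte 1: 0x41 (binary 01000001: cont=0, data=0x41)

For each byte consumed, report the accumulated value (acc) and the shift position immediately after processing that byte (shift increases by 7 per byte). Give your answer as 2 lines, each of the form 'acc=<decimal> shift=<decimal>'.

byte 0=0xE4: payload=0x64=100, contrib = 100<<0 = 100; acc -> 100, shift -> 7
byte 1=0x41: payload=0x41=65, contrib = 65<<7 = 8320; acc -> 8420, shift -> 14

Answer: acc=100 shift=7
acc=8420 shift=14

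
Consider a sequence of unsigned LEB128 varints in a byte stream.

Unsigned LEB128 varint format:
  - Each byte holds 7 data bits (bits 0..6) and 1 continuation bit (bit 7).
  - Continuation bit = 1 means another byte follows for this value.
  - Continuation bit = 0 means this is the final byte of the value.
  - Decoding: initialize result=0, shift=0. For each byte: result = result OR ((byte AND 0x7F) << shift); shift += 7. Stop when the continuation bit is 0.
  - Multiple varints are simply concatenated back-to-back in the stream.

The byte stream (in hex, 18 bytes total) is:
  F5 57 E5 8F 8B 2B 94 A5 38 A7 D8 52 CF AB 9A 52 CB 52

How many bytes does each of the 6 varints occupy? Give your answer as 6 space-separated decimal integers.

Answer: 2 4 3 3 4 2

Derivation:
  byte[0]=0xF5 cont=1 payload=0x75=117: acc |= 117<<0 -> acc=117 shift=7
  byte[1]=0x57 cont=0 payload=0x57=87: acc |= 87<<7 -> acc=11253 shift=14 [end]
Varint 1: bytes[0:2] = F5 57 -> value 11253 (2 byte(s))
  byte[2]=0xE5 cont=1 payload=0x65=101: acc |= 101<<0 -> acc=101 shift=7
  byte[3]=0x8F cont=1 payload=0x0F=15: acc |= 15<<7 -> acc=2021 shift=14
  byte[4]=0x8B cont=1 payload=0x0B=11: acc |= 11<<14 -> acc=182245 shift=21
  byte[5]=0x2B cont=0 payload=0x2B=43: acc |= 43<<21 -> acc=90359781 shift=28 [end]
Varint 2: bytes[2:6] = E5 8F 8B 2B -> value 90359781 (4 byte(s))
  byte[6]=0x94 cont=1 payload=0x14=20: acc |= 20<<0 -> acc=20 shift=7
  byte[7]=0xA5 cont=1 payload=0x25=37: acc |= 37<<7 -> acc=4756 shift=14
  byte[8]=0x38 cont=0 payload=0x38=56: acc |= 56<<14 -> acc=922260 shift=21 [end]
Varint 3: bytes[6:9] = 94 A5 38 -> value 922260 (3 byte(s))
  byte[9]=0xA7 cont=1 payload=0x27=39: acc |= 39<<0 -> acc=39 shift=7
  byte[10]=0xD8 cont=1 payload=0x58=88: acc |= 88<<7 -> acc=11303 shift=14
  byte[11]=0x52 cont=0 payload=0x52=82: acc |= 82<<14 -> acc=1354791 shift=21 [end]
Varint 4: bytes[9:12] = A7 D8 52 -> value 1354791 (3 byte(s))
  byte[12]=0xCF cont=1 payload=0x4F=79: acc |= 79<<0 -> acc=79 shift=7
  byte[13]=0xAB cont=1 payload=0x2B=43: acc |= 43<<7 -> acc=5583 shift=14
  byte[14]=0x9A cont=1 payload=0x1A=26: acc |= 26<<14 -> acc=431567 shift=21
  byte[15]=0x52 cont=0 payload=0x52=82: acc |= 82<<21 -> acc=172398031 shift=28 [end]
Varint 5: bytes[12:16] = CF AB 9A 52 -> value 172398031 (4 byte(s))
  byte[16]=0xCB cont=1 payload=0x4B=75: acc |= 75<<0 -> acc=75 shift=7
  byte[17]=0x52 cont=0 payload=0x52=82: acc |= 82<<7 -> acc=10571 shift=14 [end]
Varint 6: bytes[16:18] = CB 52 -> value 10571 (2 byte(s))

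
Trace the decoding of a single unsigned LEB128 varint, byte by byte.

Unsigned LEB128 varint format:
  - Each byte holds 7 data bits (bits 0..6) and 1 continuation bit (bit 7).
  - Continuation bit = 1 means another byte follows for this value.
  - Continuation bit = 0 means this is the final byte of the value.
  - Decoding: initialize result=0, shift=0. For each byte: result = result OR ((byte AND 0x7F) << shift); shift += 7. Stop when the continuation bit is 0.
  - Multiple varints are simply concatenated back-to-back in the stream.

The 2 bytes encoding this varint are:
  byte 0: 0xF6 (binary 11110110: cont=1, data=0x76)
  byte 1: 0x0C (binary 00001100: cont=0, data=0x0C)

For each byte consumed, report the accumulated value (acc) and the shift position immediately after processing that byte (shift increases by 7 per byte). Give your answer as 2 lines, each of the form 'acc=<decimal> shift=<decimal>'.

Answer: acc=118 shift=7
acc=1654 shift=14

Derivation:
byte 0=0xF6: payload=0x76=118, contrib = 118<<0 = 118; acc -> 118, shift -> 7
byte 1=0x0C: payload=0x0C=12, contrib = 12<<7 = 1536; acc -> 1654, shift -> 14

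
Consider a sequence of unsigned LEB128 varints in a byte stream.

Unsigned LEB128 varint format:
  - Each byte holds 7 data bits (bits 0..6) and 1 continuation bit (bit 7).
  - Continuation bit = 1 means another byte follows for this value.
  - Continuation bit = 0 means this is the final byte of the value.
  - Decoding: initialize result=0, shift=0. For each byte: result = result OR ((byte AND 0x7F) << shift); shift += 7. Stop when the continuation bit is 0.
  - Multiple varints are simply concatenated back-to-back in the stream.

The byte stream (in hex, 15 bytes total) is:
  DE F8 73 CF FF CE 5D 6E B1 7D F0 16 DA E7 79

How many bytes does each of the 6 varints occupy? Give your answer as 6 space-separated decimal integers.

Answer: 3 4 1 2 2 3

Derivation:
  byte[0]=0xDE cont=1 payload=0x5E=94: acc |= 94<<0 -> acc=94 shift=7
  byte[1]=0xF8 cont=1 payload=0x78=120: acc |= 120<<7 -> acc=15454 shift=14
  byte[2]=0x73 cont=0 payload=0x73=115: acc |= 115<<14 -> acc=1899614 shift=21 [end]
Varint 1: bytes[0:3] = DE F8 73 -> value 1899614 (3 byte(s))
  byte[3]=0xCF cont=1 payload=0x4F=79: acc |= 79<<0 -> acc=79 shift=7
  byte[4]=0xFF cont=1 payload=0x7F=127: acc |= 127<<7 -> acc=16335 shift=14
  byte[5]=0xCE cont=1 payload=0x4E=78: acc |= 78<<14 -> acc=1294287 shift=21
  byte[6]=0x5D cont=0 payload=0x5D=93: acc |= 93<<21 -> acc=196329423 shift=28 [end]
Varint 2: bytes[3:7] = CF FF CE 5D -> value 196329423 (4 byte(s))
  byte[7]=0x6E cont=0 payload=0x6E=110: acc |= 110<<0 -> acc=110 shift=7 [end]
Varint 3: bytes[7:8] = 6E -> value 110 (1 byte(s))
  byte[8]=0xB1 cont=1 payload=0x31=49: acc |= 49<<0 -> acc=49 shift=7
  byte[9]=0x7D cont=0 payload=0x7D=125: acc |= 125<<7 -> acc=16049 shift=14 [end]
Varint 4: bytes[8:10] = B1 7D -> value 16049 (2 byte(s))
  byte[10]=0xF0 cont=1 payload=0x70=112: acc |= 112<<0 -> acc=112 shift=7
  byte[11]=0x16 cont=0 payload=0x16=22: acc |= 22<<7 -> acc=2928 shift=14 [end]
Varint 5: bytes[10:12] = F0 16 -> value 2928 (2 byte(s))
  byte[12]=0xDA cont=1 payload=0x5A=90: acc |= 90<<0 -> acc=90 shift=7
  byte[13]=0xE7 cont=1 payload=0x67=103: acc |= 103<<7 -> acc=13274 shift=14
  byte[14]=0x79 cont=0 payload=0x79=121: acc |= 121<<14 -> acc=1995738 shift=21 [end]
Varint 6: bytes[12:15] = DA E7 79 -> value 1995738 (3 byte(s))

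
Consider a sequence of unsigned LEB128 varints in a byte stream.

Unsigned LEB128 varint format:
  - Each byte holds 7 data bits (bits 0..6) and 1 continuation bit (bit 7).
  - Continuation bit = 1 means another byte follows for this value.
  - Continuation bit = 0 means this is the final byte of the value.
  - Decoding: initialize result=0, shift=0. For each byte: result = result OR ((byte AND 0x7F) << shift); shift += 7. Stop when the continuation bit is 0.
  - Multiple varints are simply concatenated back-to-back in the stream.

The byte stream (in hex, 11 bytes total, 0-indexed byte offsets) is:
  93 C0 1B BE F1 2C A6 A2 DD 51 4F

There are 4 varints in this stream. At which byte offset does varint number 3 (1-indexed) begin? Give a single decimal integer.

  byte[0]=0x93 cont=1 payload=0x13=19: acc |= 19<<0 -> acc=19 shift=7
  byte[1]=0xC0 cont=1 payload=0x40=64: acc |= 64<<7 -> acc=8211 shift=14
  byte[2]=0x1B cont=0 payload=0x1B=27: acc |= 27<<14 -> acc=450579 shift=21 [end]
Varint 1: bytes[0:3] = 93 C0 1B -> value 450579 (3 byte(s))
  byte[3]=0xBE cont=1 payload=0x3E=62: acc |= 62<<0 -> acc=62 shift=7
  byte[4]=0xF1 cont=1 payload=0x71=113: acc |= 113<<7 -> acc=14526 shift=14
  byte[5]=0x2C cont=0 payload=0x2C=44: acc |= 44<<14 -> acc=735422 shift=21 [end]
Varint 2: bytes[3:6] = BE F1 2C -> value 735422 (3 byte(s))
  byte[6]=0xA6 cont=1 payload=0x26=38: acc |= 38<<0 -> acc=38 shift=7
  byte[7]=0xA2 cont=1 payload=0x22=34: acc |= 34<<7 -> acc=4390 shift=14
  byte[8]=0xDD cont=1 payload=0x5D=93: acc |= 93<<14 -> acc=1528102 shift=21
  byte[9]=0x51 cont=0 payload=0x51=81: acc |= 81<<21 -> acc=171397414 shift=28 [end]
Varint 3: bytes[6:10] = A6 A2 DD 51 -> value 171397414 (4 byte(s))
  byte[10]=0x4F cont=0 payload=0x4F=79: acc |= 79<<0 -> acc=79 shift=7 [end]
Varint 4: bytes[10:11] = 4F -> value 79 (1 byte(s))

Answer: 6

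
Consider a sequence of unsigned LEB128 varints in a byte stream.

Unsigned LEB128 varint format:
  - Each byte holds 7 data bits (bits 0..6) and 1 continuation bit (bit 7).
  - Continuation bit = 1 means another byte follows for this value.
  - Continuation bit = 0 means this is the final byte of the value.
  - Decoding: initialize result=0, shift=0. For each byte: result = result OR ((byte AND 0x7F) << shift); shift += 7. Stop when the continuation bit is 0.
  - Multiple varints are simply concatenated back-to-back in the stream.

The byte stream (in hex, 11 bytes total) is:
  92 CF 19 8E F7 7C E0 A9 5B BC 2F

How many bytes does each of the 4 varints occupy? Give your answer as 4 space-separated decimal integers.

  byte[0]=0x92 cont=1 payload=0x12=18: acc |= 18<<0 -> acc=18 shift=7
  byte[1]=0xCF cont=1 payload=0x4F=79: acc |= 79<<7 -> acc=10130 shift=14
  byte[2]=0x19 cont=0 payload=0x19=25: acc |= 25<<14 -> acc=419730 shift=21 [end]
Varint 1: bytes[0:3] = 92 CF 19 -> value 419730 (3 byte(s))
  byte[3]=0x8E cont=1 payload=0x0E=14: acc |= 14<<0 -> acc=14 shift=7
  byte[4]=0xF7 cont=1 payload=0x77=119: acc |= 119<<7 -> acc=15246 shift=14
  byte[5]=0x7C cont=0 payload=0x7C=124: acc |= 124<<14 -> acc=2046862 shift=21 [end]
Varint 2: bytes[3:6] = 8E F7 7C -> value 2046862 (3 byte(s))
  byte[6]=0xE0 cont=1 payload=0x60=96: acc |= 96<<0 -> acc=96 shift=7
  byte[7]=0xA9 cont=1 payload=0x29=41: acc |= 41<<7 -> acc=5344 shift=14
  byte[8]=0x5B cont=0 payload=0x5B=91: acc |= 91<<14 -> acc=1496288 shift=21 [end]
Varint 3: bytes[6:9] = E0 A9 5B -> value 1496288 (3 byte(s))
  byte[9]=0xBC cont=1 payload=0x3C=60: acc |= 60<<0 -> acc=60 shift=7
  byte[10]=0x2F cont=0 payload=0x2F=47: acc |= 47<<7 -> acc=6076 shift=14 [end]
Varint 4: bytes[9:11] = BC 2F -> value 6076 (2 byte(s))

Answer: 3 3 3 2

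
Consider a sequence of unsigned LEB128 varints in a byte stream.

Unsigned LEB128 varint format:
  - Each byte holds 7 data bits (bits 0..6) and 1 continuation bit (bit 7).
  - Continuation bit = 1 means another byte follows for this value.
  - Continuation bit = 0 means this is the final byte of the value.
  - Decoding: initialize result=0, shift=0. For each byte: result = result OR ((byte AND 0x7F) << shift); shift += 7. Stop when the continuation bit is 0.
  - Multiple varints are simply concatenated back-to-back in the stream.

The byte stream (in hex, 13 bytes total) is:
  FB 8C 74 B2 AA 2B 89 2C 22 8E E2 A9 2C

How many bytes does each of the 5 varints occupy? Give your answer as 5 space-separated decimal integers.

Answer: 3 3 2 1 4

Derivation:
  byte[0]=0xFB cont=1 payload=0x7B=123: acc |= 123<<0 -> acc=123 shift=7
  byte[1]=0x8C cont=1 payload=0x0C=12: acc |= 12<<7 -> acc=1659 shift=14
  byte[2]=0x74 cont=0 payload=0x74=116: acc |= 116<<14 -> acc=1902203 shift=21 [end]
Varint 1: bytes[0:3] = FB 8C 74 -> value 1902203 (3 byte(s))
  byte[3]=0xB2 cont=1 payload=0x32=50: acc |= 50<<0 -> acc=50 shift=7
  byte[4]=0xAA cont=1 payload=0x2A=42: acc |= 42<<7 -> acc=5426 shift=14
  byte[5]=0x2B cont=0 payload=0x2B=43: acc |= 43<<14 -> acc=709938 shift=21 [end]
Varint 2: bytes[3:6] = B2 AA 2B -> value 709938 (3 byte(s))
  byte[6]=0x89 cont=1 payload=0x09=9: acc |= 9<<0 -> acc=9 shift=7
  byte[7]=0x2C cont=0 payload=0x2C=44: acc |= 44<<7 -> acc=5641 shift=14 [end]
Varint 3: bytes[6:8] = 89 2C -> value 5641 (2 byte(s))
  byte[8]=0x22 cont=0 payload=0x22=34: acc |= 34<<0 -> acc=34 shift=7 [end]
Varint 4: bytes[8:9] = 22 -> value 34 (1 byte(s))
  byte[9]=0x8E cont=1 payload=0x0E=14: acc |= 14<<0 -> acc=14 shift=7
  byte[10]=0xE2 cont=1 payload=0x62=98: acc |= 98<<7 -> acc=12558 shift=14
  byte[11]=0xA9 cont=1 payload=0x29=41: acc |= 41<<14 -> acc=684302 shift=21
  byte[12]=0x2C cont=0 payload=0x2C=44: acc |= 44<<21 -> acc=92958990 shift=28 [end]
Varint 5: bytes[9:13] = 8E E2 A9 2C -> value 92958990 (4 byte(s))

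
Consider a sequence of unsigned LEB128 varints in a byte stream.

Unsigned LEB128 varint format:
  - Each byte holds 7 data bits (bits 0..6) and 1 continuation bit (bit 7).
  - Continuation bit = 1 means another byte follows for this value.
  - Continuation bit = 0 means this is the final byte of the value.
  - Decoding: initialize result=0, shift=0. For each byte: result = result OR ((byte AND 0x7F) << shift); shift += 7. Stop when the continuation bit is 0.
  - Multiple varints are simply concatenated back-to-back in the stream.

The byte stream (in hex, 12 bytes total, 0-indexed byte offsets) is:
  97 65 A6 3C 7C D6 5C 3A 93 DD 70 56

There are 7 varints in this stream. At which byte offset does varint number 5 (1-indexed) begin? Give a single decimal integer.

  byte[0]=0x97 cont=1 payload=0x17=23: acc |= 23<<0 -> acc=23 shift=7
  byte[1]=0x65 cont=0 payload=0x65=101: acc |= 101<<7 -> acc=12951 shift=14 [end]
Varint 1: bytes[0:2] = 97 65 -> value 12951 (2 byte(s))
  byte[2]=0xA6 cont=1 payload=0x26=38: acc |= 38<<0 -> acc=38 shift=7
  byte[3]=0x3C cont=0 payload=0x3C=60: acc |= 60<<7 -> acc=7718 shift=14 [end]
Varint 2: bytes[2:4] = A6 3C -> value 7718 (2 byte(s))
  byte[4]=0x7C cont=0 payload=0x7C=124: acc |= 124<<0 -> acc=124 shift=7 [end]
Varint 3: bytes[4:5] = 7C -> value 124 (1 byte(s))
  byte[5]=0xD6 cont=1 payload=0x56=86: acc |= 86<<0 -> acc=86 shift=7
  byte[6]=0x5C cont=0 payload=0x5C=92: acc |= 92<<7 -> acc=11862 shift=14 [end]
Varint 4: bytes[5:7] = D6 5C -> value 11862 (2 byte(s))
  byte[7]=0x3A cont=0 payload=0x3A=58: acc |= 58<<0 -> acc=58 shift=7 [end]
Varint 5: bytes[7:8] = 3A -> value 58 (1 byte(s))
  byte[8]=0x93 cont=1 payload=0x13=19: acc |= 19<<0 -> acc=19 shift=7
  byte[9]=0xDD cont=1 payload=0x5D=93: acc |= 93<<7 -> acc=11923 shift=14
  byte[10]=0x70 cont=0 payload=0x70=112: acc |= 112<<14 -> acc=1846931 shift=21 [end]
Varint 6: bytes[8:11] = 93 DD 70 -> value 1846931 (3 byte(s))
  byte[11]=0x56 cont=0 payload=0x56=86: acc |= 86<<0 -> acc=86 shift=7 [end]
Varint 7: bytes[11:12] = 56 -> value 86 (1 byte(s))

Answer: 7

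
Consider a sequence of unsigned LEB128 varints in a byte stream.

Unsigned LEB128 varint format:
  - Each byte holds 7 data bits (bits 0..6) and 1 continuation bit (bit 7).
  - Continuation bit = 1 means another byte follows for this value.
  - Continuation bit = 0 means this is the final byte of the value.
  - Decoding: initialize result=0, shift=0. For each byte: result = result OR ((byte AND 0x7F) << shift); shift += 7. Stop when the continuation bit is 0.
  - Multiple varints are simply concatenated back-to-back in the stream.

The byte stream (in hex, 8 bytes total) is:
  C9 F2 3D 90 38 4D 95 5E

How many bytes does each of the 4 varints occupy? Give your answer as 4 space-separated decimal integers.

Answer: 3 2 1 2

Derivation:
  byte[0]=0xC9 cont=1 payload=0x49=73: acc |= 73<<0 -> acc=73 shift=7
  byte[1]=0xF2 cont=1 payload=0x72=114: acc |= 114<<7 -> acc=14665 shift=14
  byte[2]=0x3D cont=0 payload=0x3D=61: acc |= 61<<14 -> acc=1014089 shift=21 [end]
Varint 1: bytes[0:3] = C9 F2 3D -> value 1014089 (3 byte(s))
  byte[3]=0x90 cont=1 payload=0x10=16: acc |= 16<<0 -> acc=16 shift=7
  byte[4]=0x38 cont=0 payload=0x38=56: acc |= 56<<7 -> acc=7184 shift=14 [end]
Varint 2: bytes[3:5] = 90 38 -> value 7184 (2 byte(s))
  byte[5]=0x4D cont=0 payload=0x4D=77: acc |= 77<<0 -> acc=77 shift=7 [end]
Varint 3: bytes[5:6] = 4D -> value 77 (1 byte(s))
  byte[6]=0x95 cont=1 payload=0x15=21: acc |= 21<<0 -> acc=21 shift=7
  byte[7]=0x5E cont=0 payload=0x5E=94: acc |= 94<<7 -> acc=12053 shift=14 [end]
Varint 4: bytes[6:8] = 95 5E -> value 12053 (2 byte(s))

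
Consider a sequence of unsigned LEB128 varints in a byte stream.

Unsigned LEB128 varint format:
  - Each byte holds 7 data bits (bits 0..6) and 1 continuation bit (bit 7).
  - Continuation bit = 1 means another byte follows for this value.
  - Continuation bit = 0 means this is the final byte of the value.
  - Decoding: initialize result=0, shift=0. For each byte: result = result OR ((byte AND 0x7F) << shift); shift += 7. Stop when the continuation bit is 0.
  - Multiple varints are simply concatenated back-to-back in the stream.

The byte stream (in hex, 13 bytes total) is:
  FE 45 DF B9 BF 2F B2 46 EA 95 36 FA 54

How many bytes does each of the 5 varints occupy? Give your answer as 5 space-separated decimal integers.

Answer: 2 4 2 3 2

Derivation:
  byte[0]=0xFE cont=1 payload=0x7E=126: acc |= 126<<0 -> acc=126 shift=7
  byte[1]=0x45 cont=0 payload=0x45=69: acc |= 69<<7 -> acc=8958 shift=14 [end]
Varint 1: bytes[0:2] = FE 45 -> value 8958 (2 byte(s))
  byte[2]=0xDF cont=1 payload=0x5F=95: acc |= 95<<0 -> acc=95 shift=7
  byte[3]=0xB9 cont=1 payload=0x39=57: acc |= 57<<7 -> acc=7391 shift=14
  byte[4]=0xBF cont=1 payload=0x3F=63: acc |= 63<<14 -> acc=1039583 shift=21
  byte[5]=0x2F cont=0 payload=0x2F=47: acc |= 47<<21 -> acc=99605727 shift=28 [end]
Varint 2: bytes[2:6] = DF B9 BF 2F -> value 99605727 (4 byte(s))
  byte[6]=0xB2 cont=1 payload=0x32=50: acc |= 50<<0 -> acc=50 shift=7
  byte[7]=0x46 cont=0 payload=0x46=70: acc |= 70<<7 -> acc=9010 shift=14 [end]
Varint 3: bytes[6:8] = B2 46 -> value 9010 (2 byte(s))
  byte[8]=0xEA cont=1 payload=0x6A=106: acc |= 106<<0 -> acc=106 shift=7
  byte[9]=0x95 cont=1 payload=0x15=21: acc |= 21<<7 -> acc=2794 shift=14
  byte[10]=0x36 cont=0 payload=0x36=54: acc |= 54<<14 -> acc=887530 shift=21 [end]
Varint 4: bytes[8:11] = EA 95 36 -> value 887530 (3 byte(s))
  byte[11]=0xFA cont=1 payload=0x7A=122: acc |= 122<<0 -> acc=122 shift=7
  byte[12]=0x54 cont=0 payload=0x54=84: acc |= 84<<7 -> acc=10874 shift=14 [end]
Varint 5: bytes[11:13] = FA 54 -> value 10874 (2 byte(s))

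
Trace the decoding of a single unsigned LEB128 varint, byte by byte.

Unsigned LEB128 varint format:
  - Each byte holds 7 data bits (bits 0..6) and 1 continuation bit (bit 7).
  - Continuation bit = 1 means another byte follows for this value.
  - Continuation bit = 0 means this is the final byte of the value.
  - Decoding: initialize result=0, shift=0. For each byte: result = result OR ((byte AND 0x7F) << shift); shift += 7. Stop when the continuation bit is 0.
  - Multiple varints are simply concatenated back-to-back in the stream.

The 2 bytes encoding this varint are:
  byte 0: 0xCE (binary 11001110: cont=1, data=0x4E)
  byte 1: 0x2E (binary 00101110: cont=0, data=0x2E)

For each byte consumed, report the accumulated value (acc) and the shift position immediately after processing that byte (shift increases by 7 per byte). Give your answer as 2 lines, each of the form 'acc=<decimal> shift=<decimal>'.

Answer: acc=78 shift=7
acc=5966 shift=14

Derivation:
byte 0=0xCE: payload=0x4E=78, contrib = 78<<0 = 78; acc -> 78, shift -> 7
byte 1=0x2E: payload=0x2E=46, contrib = 46<<7 = 5888; acc -> 5966, shift -> 14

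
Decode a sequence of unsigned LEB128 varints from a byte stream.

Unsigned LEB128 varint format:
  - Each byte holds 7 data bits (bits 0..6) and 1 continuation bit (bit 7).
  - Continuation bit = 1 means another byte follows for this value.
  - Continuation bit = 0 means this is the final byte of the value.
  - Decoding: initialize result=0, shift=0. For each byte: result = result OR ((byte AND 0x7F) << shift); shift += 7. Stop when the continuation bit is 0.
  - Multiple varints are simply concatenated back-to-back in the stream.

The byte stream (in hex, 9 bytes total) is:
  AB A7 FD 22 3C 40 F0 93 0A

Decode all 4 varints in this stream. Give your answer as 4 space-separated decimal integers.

  byte[0]=0xAB cont=1 payload=0x2B=43: acc |= 43<<0 -> acc=43 shift=7
  byte[1]=0xA7 cont=1 payload=0x27=39: acc |= 39<<7 -> acc=5035 shift=14
  byte[2]=0xFD cont=1 payload=0x7D=125: acc |= 125<<14 -> acc=2053035 shift=21
  byte[3]=0x22 cont=0 payload=0x22=34: acc |= 34<<21 -> acc=73356203 shift=28 [end]
Varint 1: bytes[0:4] = AB A7 FD 22 -> value 73356203 (4 byte(s))
  byte[4]=0x3C cont=0 payload=0x3C=60: acc |= 60<<0 -> acc=60 shift=7 [end]
Varint 2: bytes[4:5] = 3C -> value 60 (1 byte(s))
  byte[5]=0x40 cont=0 payload=0x40=64: acc |= 64<<0 -> acc=64 shift=7 [end]
Varint 3: bytes[5:6] = 40 -> value 64 (1 byte(s))
  byte[6]=0xF0 cont=1 payload=0x70=112: acc |= 112<<0 -> acc=112 shift=7
  byte[7]=0x93 cont=1 payload=0x13=19: acc |= 19<<7 -> acc=2544 shift=14
  byte[8]=0x0A cont=0 payload=0x0A=10: acc |= 10<<14 -> acc=166384 shift=21 [end]
Varint 4: bytes[6:9] = F0 93 0A -> value 166384 (3 byte(s))

Answer: 73356203 60 64 166384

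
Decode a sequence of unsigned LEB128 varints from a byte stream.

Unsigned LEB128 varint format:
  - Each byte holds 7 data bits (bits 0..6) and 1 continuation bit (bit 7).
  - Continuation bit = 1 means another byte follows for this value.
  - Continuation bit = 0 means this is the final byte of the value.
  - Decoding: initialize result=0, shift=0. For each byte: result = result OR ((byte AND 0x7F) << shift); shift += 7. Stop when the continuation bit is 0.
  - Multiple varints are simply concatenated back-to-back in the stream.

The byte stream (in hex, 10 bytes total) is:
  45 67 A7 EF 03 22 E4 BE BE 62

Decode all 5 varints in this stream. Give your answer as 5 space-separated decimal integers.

Answer: 69 103 63399 34 206544740

Derivation:
  byte[0]=0x45 cont=0 payload=0x45=69: acc |= 69<<0 -> acc=69 shift=7 [end]
Varint 1: bytes[0:1] = 45 -> value 69 (1 byte(s))
  byte[1]=0x67 cont=0 payload=0x67=103: acc |= 103<<0 -> acc=103 shift=7 [end]
Varint 2: bytes[1:2] = 67 -> value 103 (1 byte(s))
  byte[2]=0xA7 cont=1 payload=0x27=39: acc |= 39<<0 -> acc=39 shift=7
  byte[3]=0xEF cont=1 payload=0x6F=111: acc |= 111<<7 -> acc=14247 shift=14
  byte[4]=0x03 cont=0 payload=0x03=3: acc |= 3<<14 -> acc=63399 shift=21 [end]
Varint 3: bytes[2:5] = A7 EF 03 -> value 63399 (3 byte(s))
  byte[5]=0x22 cont=0 payload=0x22=34: acc |= 34<<0 -> acc=34 shift=7 [end]
Varint 4: bytes[5:6] = 22 -> value 34 (1 byte(s))
  byte[6]=0xE4 cont=1 payload=0x64=100: acc |= 100<<0 -> acc=100 shift=7
  byte[7]=0xBE cont=1 payload=0x3E=62: acc |= 62<<7 -> acc=8036 shift=14
  byte[8]=0xBE cont=1 payload=0x3E=62: acc |= 62<<14 -> acc=1023844 shift=21
  byte[9]=0x62 cont=0 payload=0x62=98: acc |= 98<<21 -> acc=206544740 shift=28 [end]
Varint 5: bytes[6:10] = E4 BE BE 62 -> value 206544740 (4 byte(s))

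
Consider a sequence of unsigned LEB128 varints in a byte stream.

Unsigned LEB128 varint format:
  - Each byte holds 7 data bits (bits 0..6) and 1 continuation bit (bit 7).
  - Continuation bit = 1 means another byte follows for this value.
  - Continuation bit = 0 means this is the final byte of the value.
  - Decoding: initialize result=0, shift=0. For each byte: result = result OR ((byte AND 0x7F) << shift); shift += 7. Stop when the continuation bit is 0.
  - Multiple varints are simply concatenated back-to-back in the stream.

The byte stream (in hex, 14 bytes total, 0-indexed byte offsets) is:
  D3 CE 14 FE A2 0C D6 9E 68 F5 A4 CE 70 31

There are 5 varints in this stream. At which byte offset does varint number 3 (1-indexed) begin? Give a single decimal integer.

  byte[0]=0xD3 cont=1 payload=0x53=83: acc |= 83<<0 -> acc=83 shift=7
  byte[1]=0xCE cont=1 payload=0x4E=78: acc |= 78<<7 -> acc=10067 shift=14
  byte[2]=0x14 cont=0 payload=0x14=20: acc |= 20<<14 -> acc=337747 shift=21 [end]
Varint 1: bytes[0:3] = D3 CE 14 -> value 337747 (3 byte(s))
  byte[3]=0xFE cont=1 payload=0x7E=126: acc |= 126<<0 -> acc=126 shift=7
  byte[4]=0xA2 cont=1 payload=0x22=34: acc |= 34<<7 -> acc=4478 shift=14
  byte[5]=0x0C cont=0 payload=0x0C=12: acc |= 12<<14 -> acc=201086 shift=21 [end]
Varint 2: bytes[3:6] = FE A2 0C -> value 201086 (3 byte(s))
  byte[6]=0xD6 cont=1 payload=0x56=86: acc |= 86<<0 -> acc=86 shift=7
  byte[7]=0x9E cont=1 payload=0x1E=30: acc |= 30<<7 -> acc=3926 shift=14
  byte[8]=0x68 cont=0 payload=0x68=104: acc |= 104<<14 -> acc=1707862 shift=21 [end]
Varint 3: bytes[6:9] = D6 9E 68 -> value 1707862 (3 byte(s))
  byte[9]=0xF5 cont=1 payload=0x75=117: acc |= 117<<0 -> acc=117 shift=7
  byte[10]=0xA4 cont=1 payload=0x24=36: acc |= 36<<7 -> acc=4725 shift=14
  byte[11]=0xCE cont=1 payload=0x4E=78: acc |= 78<<14 -> acc=1282677 shift=21
  byte[12]=0x70 cont=0 payload=0x70=112: acc |= 112<<21 -> acc=236163701 shift=28 [end]
Varint 4: bytes[9:13] = F5 A4 CE 70 -> value 236163701 (4 byte(s))
  byte[13]=0x31 cont=0 payload=0x31=49: acc |= 49<<0 -> acc=49 shift=7 [end]
Varint 5: bytes[13:14] = 31 -> value 49 (1 byte(s))

Answer: 6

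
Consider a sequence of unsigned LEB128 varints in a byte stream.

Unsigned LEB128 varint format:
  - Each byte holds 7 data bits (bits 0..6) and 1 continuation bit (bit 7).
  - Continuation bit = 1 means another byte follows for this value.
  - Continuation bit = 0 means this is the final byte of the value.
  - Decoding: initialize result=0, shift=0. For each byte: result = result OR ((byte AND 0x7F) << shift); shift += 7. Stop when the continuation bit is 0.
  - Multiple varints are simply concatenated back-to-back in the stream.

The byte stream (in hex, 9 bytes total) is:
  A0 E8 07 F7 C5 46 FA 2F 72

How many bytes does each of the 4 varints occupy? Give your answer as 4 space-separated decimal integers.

Answer: 3 3 2 1

Derivation:
  byte[0]=0xA0 cont=1 payload=0x20=32: acc |= 32<<0 -> acc=32 shift=7
  byte[1]=0xE8 cont=1 payload=0x68=104: acc |= 104<<7 -> acc=13344 shift=14
  byte[2]=0x07 cont=0 payload=0x07=7: acc |= 7<<14 -> acc=128032 shift=21 [end]
Varint 1: bytes[0:3] = A0 E8 07 -> value 128032 (3 byte(s))
  byte[3]=0xF7 cont=1 payload=0x77=119: acc |= 119<<0 -> acc=119 shift=7
  byte[4]=0xC5 cont=1 payload=0x45=69: acc |= 69<<7 -> acc=8951 shift=14
  byte[5]=0x46 cont=0 payload=0x46=70: acc |= 70<<14 -> acc=1155831 shift=21 [end]
Varint 2: bytes[3:6] = F7 C5 46 -> value 1155831 (3 byte(s))
  byte[6]=0xFA cont=1 payload=0x7A=122: acc |= 122<<0 -> acc=122 shift=7
  byte[7]=0x2F cont=0 payload=0x2F=47: acc |= 47<<7 -> acc=6138 shift=14 [end]
Varint 3: bytes[6:8] = FA 2F -> value 6138 (2 byte(s))
  byte[8]=0x72 cont=0 payload=0x72=114: acc |= 114<<0 -> acc=114 shift=7 [end]
Varint 4: bytes[8:9] = 72 -> value 114 (1 byte(s))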